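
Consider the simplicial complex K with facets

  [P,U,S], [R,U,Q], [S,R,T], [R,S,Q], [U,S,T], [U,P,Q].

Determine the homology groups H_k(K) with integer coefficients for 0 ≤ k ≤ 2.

Take the total order P < Q < R < S < T < U on the vertex set. Then K (dimension 2) consists of the simplices:

  0-simplices (6): P, Q, R, S, T, U
  1-simplices (12): PQ, PS, PU, QR, QS, QU, RS, RT, RU, ST, SU, TU
  2-simplices (6): PQU, PSU, QRS, QRU, RST, STU

so the chain groups are C_0 ≅ Z^6, C_1 ≅ Z^12, C_2 ≅ Z^6.

Boundary ∂_1: C_1 → C_0 sends each edge [p,q] (with p < q) to q − p.
The resulting 6×12 matrix has rank 5, and its Smith normal form has invariant factors (1,1,1,1,1).

The boundary map ∂_2: C_2 → C_1 maps a triangle to the signed sum of its edges. For instance
  ∂STU = TU − SU + ST,
  ∂PQU = QU − PU + PQ.
As a 12×6 matrix over Z this has rank 6, with invariant factors (1,1,1,1,1,1).

Now H_k = ker ∂_k / im ∂_{k+1}, so:

  H_0: rank C_0 − rank ∂_1 = 6 − 5 = 1, and the invariant factors of ∂_1 are all 1, so H_0 ≅ Z.
  H_1: rank ker ∂_1 − rank ∂_2 = (12 − 5) − 6 = 1, and the invariant factors of ∂_2 are all 1, so H_1 ≅ Z.
  H_2: rank ker ∂_2 − rank ∂_3 = (6 − 6) − 0 = 0, and there is no ∂_3, so H_2 ≅ 0.

As a check, the Euler characteristic is 6 − 12 + 6 = 0, which agrees with 1 − 1 + 0 = 0.

H_0 ≅ Z,  H_1 ≅ Z,  H_2 = 0.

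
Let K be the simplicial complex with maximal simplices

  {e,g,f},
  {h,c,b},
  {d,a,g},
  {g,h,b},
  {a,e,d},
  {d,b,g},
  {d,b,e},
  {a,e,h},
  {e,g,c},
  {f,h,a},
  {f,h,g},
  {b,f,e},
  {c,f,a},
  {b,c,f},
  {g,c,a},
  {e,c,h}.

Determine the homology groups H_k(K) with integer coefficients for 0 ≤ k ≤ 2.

H_0 = Z,  H_1 = Z^2,  H_2 = Z.

We work with the vertex ordering a < b < c < d < e < f < g < h. The simplices of K, each written with vertices in increasing order, are:

  0-simplices (8): a, b, c, d, e, f, g, h
  1-simplices (24): ac, ad, ae, af, ag, ah, bc, bd, be, bf, bg, bh, ce, cf, cg, ch, de, dg, ef, eg, eh, fg, fh, gh
  2-simplices (16): acf, acg, ade, adg, aeh, afh, bcf, bch, bde, bdg, bef, bgh, ceg, ceh, efg, fgh

so the chain groups are C_0 ≅ Z^8, C_1 ≅ Z^24, C_2 ≅ Z^16.

∂_1: C_1 → C_0 sends each edge [p,q] (with p < q) to q − p. For instance
  ∂be = e − b.
The 8×24 boundary matrix has rank 7 and Smith normal form diag(1,1,1,1,1,1,1).

Boundary ∂_2: C_2 → C_1 maps a triangle to the signed sum of its edges. For instance
  ∂ceh = eh − ch + ce,
  ∂ade = de − ae + ad.
The resulting 24×16 matrix has rank 15, and its Smith normal form has invariant factors (1,1,1,1,1,1,1,1,1,1,1,1,1,1,1).

Reading off H_k = ker ∂_k / im ∂_{k+1}:

  H_0: rank C_0 − rank ∂_1 = 8 − 7 = 1, and the invariant factors of ∂_1 are all 1, so H_0 ≅ Z.
  H_1: rank ker ∂_1 − rank ∂_2 = (24 − 7) − 15 = 2, and the invariant factors of ∂_2 are all 1, so H_1 ≅ Z^2.
  H_2: rank ker ∂_2 − rank ∂_3 = (16 − 15) − 0 = 1, and there is no ∂_3, so H_2 ≅ Z.

As a check, the Euler characteristic is 8 − 24 + 16 = 0, which agrees with 1 − 2 + 1 = 0.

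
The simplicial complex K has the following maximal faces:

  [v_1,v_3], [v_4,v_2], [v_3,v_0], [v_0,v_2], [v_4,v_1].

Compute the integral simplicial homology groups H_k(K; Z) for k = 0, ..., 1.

H_0 ≅ Z,  H_1 ≅ Z.

Fix the vertex order v_0 < v_1 < v_2 < v_3 < v_4 and write every simplex with vertices in increasing order. Then dim K = 1 and the simplices of K are:

  0-simplices (5): [v_0], [v_1], [v_2], [v_3], [v_4]
  1-simplices (5): [v_0,v_2], [v_0,v_3], [v_1,v_3], [v_1,v_4], [v_2,v_4]

giving chain groups C_0 ≅ Z^5, C_1 ≅ Z^5.

Boundary ∂_1: C_1 → C_0 sends each edge [p,q] (with p < q) to q − p. For instance
  ∂[v_2,v_4] = [v_4] − [v_2].
The 5×5 boundary matrix has rank 4 and Smith normal form diag(1,1,1,1).

Reading off H_k = ker ∂_k / im ∂_{k+1}:

  H_0: rank C_0 − rank ∂_1 = 5 − 4 = 1, and the invariant factors of ∂_1 are all 1, so H_0 ≅ Z.
  H_1: rank ker ∂_1 − rank ∂_2 = (5 − 4) − 0 = 1, and there is no ∂_2, so H_1 ≅ Z.

(K is a triangulation of the circle S^1.)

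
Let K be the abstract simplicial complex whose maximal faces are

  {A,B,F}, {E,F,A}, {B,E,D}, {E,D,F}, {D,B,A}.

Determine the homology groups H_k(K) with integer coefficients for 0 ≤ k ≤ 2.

H_0 ≅ Z,  H_1 ≅ Z,  H_2 = 0.

Take the total order A < B < D < E < F on the vertex set. Then K (dimension 2) consists of the simplices:

  0-simplices (5): A, B, D, E, F
  1-simplices (10): AB, AD, AE, AF, BD, BE, BF, DE, DF, EF
  2-simplices (5): ABD, ABF, AEF, BDE, DEF

so the chain groups are C_0 ≅ Z^5, C_1 ≅ Z^10, C_2 ≅ Z^5.

Boundary ∂_1: C_1 → C_0 sends each edge [p,q] (with p < q) to q − p. For instance
  ∂AF = F − A.
This gives a 5×10 integer matrix of rank 4; reducing to Smith normal form yields diagonal entries (1,1,1,1).

∂_2: C_2 → C_1 acts by ∂[p,q,r] = [q,r] − [p,r] + [p,q]. For instance
  ∂ABF = BF − AF + AB,
  ∂BDE = DE − BE + BD.
The 10×5 boundary matrix has rank 5 and Smith normal form diag(1,1,1,1,1).

From H_k ≅ ker(∂_k) / im(∂_{k+1}) we obtain:

  H_0: rank C_0 − rank ∂_1 = 5 − 4 = 1, and the invariant factors of ∂_1 are all 1, so H_0 ≅ Z.
  H_1: rank ker ∂_1 − rank ∂_2 = (10 − 4) − 5 = 1, and the invariant factors of ∂_2 are all 1, so H_1 ≅ Z.
  H_2: rank ker ∂_2 − rank ∂_3 = (5 − 5) − 0 = 0, and there is no ∂_3, so H_2 ≅ 0.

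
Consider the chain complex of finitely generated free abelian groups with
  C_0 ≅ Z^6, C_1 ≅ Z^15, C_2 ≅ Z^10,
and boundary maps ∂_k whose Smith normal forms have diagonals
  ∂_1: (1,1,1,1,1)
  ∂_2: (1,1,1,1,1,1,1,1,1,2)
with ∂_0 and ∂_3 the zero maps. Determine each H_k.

H_0 ≅ Z,  H_1 ≅ Z_2,  H_2 = 0.

H_0: b_0 = 6 − 0 − 5 = 1; torsion from ∂_1 factors > 1: none. So H_0 ≅ Z.
H_1: b_1 = 15 − 5 − 10 = 0; torsion from ∂_2 factors > 1: [2]. So H_1 ≅ Z_2.
H_2: b_2 = 10 − 10 − 0 = 0; torsion from ∂_3 factors > 1: none. So H_2 ≅ 0.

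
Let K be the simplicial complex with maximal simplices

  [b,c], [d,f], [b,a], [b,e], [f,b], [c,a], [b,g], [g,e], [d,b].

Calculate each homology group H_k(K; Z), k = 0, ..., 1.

H_0 = Z,  H_1 = Z^3.

K has 7 vertices, 9 edges.
rank ∂_0 = 0, rank ∂_1 = 6 ⇒ b_0 = 7 − 0 − 6 = 1; all invariant factors of ∂_1 are 1 so no torsion. So H_0 = Z.
rank ∂_1 = 6, rank ∂_2 = 0 ⇒ b_1 = 9 − 6 − 0 = 3. So H_1 = Z^3.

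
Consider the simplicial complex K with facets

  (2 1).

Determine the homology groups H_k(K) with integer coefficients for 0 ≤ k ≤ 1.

H_0 = Z,  H_1 = 0.

We work with the vertex ordering 1 < 2. The simplices of K, each written with vertices in increasing order, are:

  0-simplices (2): [1], [2]
  1-simplices (1): [1,2]

giving chain groups C_0 ≅ Z^2, C_1 ≅ Z^1.

∂_1: C_1 → C_0 maps an edge to its endpoints' difference, ∂[p,q] = q − p. For instance
  ∂[1,2] = [2] − [1].
The resulting 2×1 matrix has rank 1, and its Smith normal form has invariant factors (1).

Reading off H_k = ker ∂_k / im ∂_{k+1}:

  H_0: rank C_0 − rank ∂_1 = 2 − 1 = 1, and the invariant factors of ∂_1 are all 1, so H_0 = Z.
  H_1: rank ker ∂_1 − rank ∂_2 = (1 − 1) − 0 = 0, and there is no ∂_2, so H_1 = 0.

As a check, the Euler characteristic is 2 − 1 = 1, which agrees with 1 − 0 = 1.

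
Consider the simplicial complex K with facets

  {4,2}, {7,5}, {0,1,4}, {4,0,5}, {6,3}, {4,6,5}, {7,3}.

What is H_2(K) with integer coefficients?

Fix the vertex order 0 < 1 < 2 < 3 < 4 < 5 < 6 < 7 and write every simplex with vertices in increasing order. Then dim K = 2 and the simplices of K are:

  0-simplices (8): [0], [1], [2], [3], [4], [5], [6], [7]
  1-simplices (11): [0,1], [0,4], [0,5], [1,4], [2,4], [3,6], [3,7], [4,5], [4,6], [5,6], [5,7]
  2-simplices (3): [0,1,4], [0,4,5], [4,5,6]

giving chain groups C_0 ≅ Z^8, C_1 ≅ Z^11, C_2 ≅ Z^3.

∂_1: C_1 → C_0 sends each edge [p,q] (with p < q) to q − p.
The 8×11 boundary matrix has rank 7 and Smith normal form diag(1,1,1,1,1,1,1).

The boundary map ∂_2: C_2 → C_1 acts by ∂[p,q,r] = [q,r] − [p,r] + [p,q]. For instance
  ∂[0,4,5] = [4,5] − [0,5] + [0,4],
  ∂[4,5,6] = [5,6] − [4,6] + [4,5].
As a 11×3 matrix over Z this has rank 3, with invariant factors (1,1,1).

From H_k ≅ ker(∂_k) / im(∂_{k+1}) we obtain:

  H_2: rank ker ∂_2 − rank ∂_3 = (3 − 3) − 0 = 0, and there is no ∂_3, so H_2 ≅ 0.

H_2 ≅ 0.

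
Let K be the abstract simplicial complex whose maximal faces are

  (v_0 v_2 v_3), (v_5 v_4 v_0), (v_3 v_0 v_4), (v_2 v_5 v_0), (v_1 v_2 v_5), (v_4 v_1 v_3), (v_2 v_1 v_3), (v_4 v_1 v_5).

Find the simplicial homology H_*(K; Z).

We work with the vertex ordering v_0 < v_1 < v_2 < v_3 < v_4 < v_5. The simplices of K, each written with vertices in increasing order, are:

  0-simplices (6): [v_0], [v_1], [v_2], [v_3], [v_4], [v_5]
  1-simplices (12): [v_0,v_2], [v_0,v_3], [v_0,v_4], [v_0,v_5], [v_1,v_2], [v_1,v_3], [v_1,v_4], [v_1,v_5], [v_2,v_3], [v_2,v_5], [v_3,v_4], [v_4,v_5]
  2-simplices (8): [v_0,v_2,v_3], [v_0,v_2,v_5], [v_0,v_3,v_4], [v_0,v_4,v_5], [v_1,v_2,v_3], [v_1,v_2,v_5], [v_1,v_3,v_4], [v_1,v_4,v_5]

so the chain groups are C_0 ≅ Z^6, C_1 ≅ Z^12, C_2 ≅ Z^8.

The boundary map ∂_1: C_1 → C_0 maps an edge to its endpoints' difference, ∂[p,q] = q − p. For instance
  ∂[v_2,v_5] = [v_5] − [v_2].
The 6×12 boundary matrix has rank 5 and Smith normal form diag(1,1,1,1,1).

∂_2: C_2 → C_1 acts by ∂[p,q,r] = [q,r] − [p,r] + [p,q]. For instance
  ∂[v_0,v_2,v_3] = [v_2,v_3] − [v_0,v_3] + [v_0,v_2],
  ∂[v_0,v_3,v_4] = [v_3,v_4] − [v_0,v_4] + [v_0,v_3].
The 12×8 boundary matrix has rank 7 and Smith normal form diag(1,1,1,1,1,1,1).

Now H_k = ker ∂_k / im ∂_{k+1}, so:

  H_0: rank C_0 − rank ∂_1 = 6 − 5 = 1, and the invariant factors of ∂_1 are all 1, so H_0 ≅ Z.
  H_1: rank ker ∂_1 − rank ∂_2 = (12 − 5) − 7 = 0, and the invariant factors of ∂_2 are all 1, so H_1 ≅ 0.
  H_2: rank ker ∂_2 − rank ∂_3 = (8 − 7) − 0 = 1, and there is no ∂_3, so H_2 ≅ Z.

As a check, the Euler characteristic is 6 − 12 + 8 = 2, which agrees with 1 − 0 + 1 = 2.

H_0 = Z,  H_1 = 0,  H_2 = Z.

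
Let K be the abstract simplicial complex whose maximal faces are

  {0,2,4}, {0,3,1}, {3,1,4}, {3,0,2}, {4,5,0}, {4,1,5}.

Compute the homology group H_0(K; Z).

We work with the vertex ordering 0 < 1 < 2 < 3 < 4 < 5. The simplices of K, each written with vertices in increasing order, are:

  0-simplices (6): [0], [1], [2], [3], [4], [5]
  1-simplices (12): [0,1], [0,2], [0,3], [0,4], [0,5], [1,3], [1,4], [1,5], [2,3], [2,4], [3,4], [4,5]
  2-simplices (6): [0,1,3], [0,2,3], [0,2,4], [0,4,5], [1,3,4], [1,4,5]

Hence C_0 ≅ Z^6, C_1 ≅ Z^12, C_2 ≅ Z^6.

The boundary map ∂_1: C_1 → C_0 maps an edge to its endpoints' difference, ∂[p,q] = q − p.
The resulting 6×12 matrix has rank 5, and its Smith normal form has invariant factors (1,1,1,1,1).

∂_2: C_2 → C_1 maps a triangle to the signed sum of its edges. For instance
  ∂[0,2,4] = [2,4] − [0,4] + [0,2],
  ∂[1,4,5] = [4,5] − [1,5] + [1,4].
As a 12×6 matrix over Z this has rank 6, with invariant factors (1,1,1,1,1,1).

From H_k ≅ ker(∂_k) / im(∂_{k+1}) we obtain:

  H_0: rank C_0 − rank ∂_1 = 6 − 5 = 1, and the invariant factors of ∂_1 are all 1, so H_0 ≅ Z.

(K is a triangulation of the cylinder S^1 x I.)

H_0 = Z.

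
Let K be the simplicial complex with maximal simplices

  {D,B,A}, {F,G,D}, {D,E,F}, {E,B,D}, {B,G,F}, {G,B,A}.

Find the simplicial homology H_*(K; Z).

We work with the vertex ordering A < B < D < E < F < G. The simplices of K, each written with vertices in increasing order, are:

  0-simplices (6): A, B, D, E, F, G
  1-simplices (12): AB, AD, AG, BD, BE, BF, BG, DE, DF, DG, EF, FG
  2-simplices (6): ABD, ABG, BDE, BFG, DEF, DFG

giving chain groups C_0 ≅ Z^6, C_1 ≅ Z^12, C_2 ≅ Z^6.

Boundary ∂_1: C_1 → C_0 maps an edge to its endpoints' difference, ∂[p,q] = q − p.
This gives a 6×12 integer matrix of rank 5; reducing to Smith normal form yields diagonal entries (1,1,1,1,1).

Boundary ∂_2: C_2 → C_1 acts by ∂[p,q,r] = [q,r] − [p,r] + [p,q]. For instance
  ∂DFG = FG − DG + DF,
  ∂DEF = EF − DF + DE.
As a 12×6 matrix over Z this has rank 6, with invariant factors (1,1,1,1,1,1).

Now H_k = ker ∂_k / im ∂_{k+1}, so:

  H_0: rank C_0 − rank ∂_1 = 6 − 5 = 1, and the invariant factors of ∂_1 are all 1, so H_0 = Z.
  H_1: rank ker ∂_1 − rank ∂_2 = (12 − 5) − 6 = 1, and the invariant factors of ∂_2 are all 1, so H_1 = Z.
  H_2: rank ker ∂_2 − rank ∂_3 = (6 − 6) − 0 = 0, and there is no ∂_3, so H_2 = 0.

As a check, the Euler characteristic is 6 − 12 + 6 = 0, which agrees with 1 − 1 + 0 = 0.

H_0 = Z,  H_1 = Z,  H_2 = 0.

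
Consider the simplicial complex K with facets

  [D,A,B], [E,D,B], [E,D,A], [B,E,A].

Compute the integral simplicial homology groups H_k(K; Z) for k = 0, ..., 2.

H_0 = Z,  H_1 = 0,  H_2 = Z.

Take the total order A < B < D < E on the vertex set. Then K (dimension 2) consists of the simplices:

  0-simplices (4): A, B, D, E
  1-simplices (6): AB, AD, AE, BD, BE, DE
  2-simplices (4): ABD, ABE, ADE, BDE

giving chain groups C_0 ≅ Z^4, C_1 ≅ Z^6, C_2 ≅ Z^4.

The boundary map ∂_1: C_1 → C_0 sends each edge [p,q] (with p < q) to q − p.
The resulting 4×6 matrix has rank 3, and its Smith normal form has invariant factors (1,1,1).

∂_2: C_2 → C_1 maps a triangle to the signed sum of its edges. For instance
  ∂ADE = DE − AE + AD,
  ∂BDE = DE − BE + BD.
As a 6×4 matrix over Z this has rank 3, with invariant factors (1,1,1).

Reading off H_k = ker ∂_k / im ∂_{k+1}:

  H_0: rank C_0 − rank ∂_1 = 4 − 3 = 1, and the invariant factors of ∂_1 are all 1, so H_0 ≅ Z.
  H_1: rank ker ∂_1 − rank ∂_2 = (6 − 3) − 3 = 0, and the invariant factors of ∂_2 are all 1, so H_1 ≅ 0.
  H_2: rank ker ∂_2 − rank ∂_3 = (4 − 3) − 0 = 1, and there is no ∂_3, so H_2 ≅ Z.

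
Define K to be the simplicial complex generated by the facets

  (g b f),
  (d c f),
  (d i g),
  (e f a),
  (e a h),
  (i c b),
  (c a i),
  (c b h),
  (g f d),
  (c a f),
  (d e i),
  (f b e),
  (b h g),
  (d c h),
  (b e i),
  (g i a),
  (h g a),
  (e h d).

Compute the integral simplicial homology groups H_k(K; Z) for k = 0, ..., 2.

Order the vertices as a < b < c < d < e < f < g < h < i. Listing each simplex with vertices in this order, K has dimension 2 with simplices:

  0-simplices (9): a, b, c, d, e, f, g, h, i
  1-simplices (27): ac, ae, af, ag, ah, ai, bc, be, bf, bg, bh, bi, cd, cf, ch, ci, de, df, dg, dh, di, ef, eh, ei, fg, gh, gi
  2-simplices (18): acf, aci, aef, aeh, agh, agi, bch, bci, bef, bei, bfg, bgh, cdf, cdh, deh, dei, dfg, dgi

giving chain groups C_0 ≅ Z^9, C_1 ≅ Z^27, C_2 ≅ Z^18.

Boundary ∂_1: C_1 → C_0 maps an edge to its endpoints' difference, ∂[p,q] = q − p.
The resulting 9×27 matrix has rank 8, and its Smith normal form has invariant factors (1,1,1,1,1,1,1,1).

∂_2: C_2 → C_1 sends each 2-simplex [p,q,r] to [q,r] − [p,r] + [p,q]. For instance
  ∂aci = ci − ai + ac,
  ∂acf = cf − af + ac.
The 27×18 boundary matrix has rank 17 and Smith normal form diag(1,1,1,1,1,1,1,1,1,1,1,1,1,1,1,1,1).

From H_k ≅ ker(∂_k) / im(∂_{k+1}) we obtain:

  H_0: rank C_0 − rank ∂_1 = 9 − 8 = 1, and the invariant factors of ∂_1 are all 1, so H_0 = Z.
  H_1: rank ker ∂_1 − rank ∂_2 = (27 − 8) − 17 = 2, and the invariant factors of ∂_2 are all 1, so H_1 = Z^2.
  H_2: rank ker ∂_2 − rank ∂_3 = (18 − 17) − 0 = 1, and there is no ∂_3, so H_2 = Z.

H_0 ≅ Z,  H_1 ≅ Z^2,  H_2 ≅ Z.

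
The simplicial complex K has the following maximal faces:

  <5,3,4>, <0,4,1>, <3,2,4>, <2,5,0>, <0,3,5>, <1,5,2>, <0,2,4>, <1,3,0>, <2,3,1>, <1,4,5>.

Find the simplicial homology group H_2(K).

Order the vertices as 0 < 1 < 2 < 3 < 4 < 5. Listing each simplex with vertices in this order, K has dimension 2 with simplices:

  0-simplices (6): [0], [1], [2], [3], [4], [5]
  1-simplices (15): [0,1], [0,2], [0,3], [0,4], [0,5], [1,2], [1,3], [1,4], [1,5], [2,3], [2,4], [2,5], [3,4], [3,5], [4,5]
  2-simplices (10): [0,1,3], [0,1,4], [0,2,4], [0,2,5], [0,3,5], [1,2,3], [1,2,5], [1,4,5], [2,3,4], [3,4,5]

so the chain groups are C_0 ≅ Z^6, C_1 ≅ Z^15, C_2 ≅ Z^10.

Boundary ∂_1: C_1 → C_0 is given by ∂[p,q] = [q] − [p]. For instance
  ∂[1,4] = [4] − [1].
The resulting 6×15 matrix has rank 5, and its Smith normal form has invariant factors (1,1,1,1,1).

Boundary ∂_2: C_2 → C_1 sends each 2-simplex [p,q,r] to [q,r] − [p,r] + [p,q]. For instance
  ∂[1,2,3] = [2,3] − [1,3] + [1,2],
  ∂[0,2,5] = [2,5] − [0,5] + [0,2].
As a 15×10 matrix over Z this has rank 10, with invariant factors (1,1,1,1,1,1,1,1,1,2).

Computing H_k = (kernel of ∂_k) / (image of ∂_{k+1}):

  H_2: rank ker ∂_2 − rank ∂_3 = (10 − 10) − 0 = 0, and there is no ∂_3, so H_2 = 0.

(K is a triangulation of the real projective plane RP^2.)

H_2 ≅ 0.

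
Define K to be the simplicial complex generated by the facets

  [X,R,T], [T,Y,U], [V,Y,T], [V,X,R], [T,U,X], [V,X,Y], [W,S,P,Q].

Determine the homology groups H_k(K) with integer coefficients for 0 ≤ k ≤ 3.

H_0 ≅ Z^2,  H_1 ≅ Z,  H_2 = 0,  H_3 = 0.

We work with the vertex ordering P < Q < R < S < T < U < V < W < X < Y. The simplices of K, each written with vertices in increasing order, are:

  0-simplices (10): P, Q, R, S, T, U, V, W, X, Y
  1-simplices (18): PQ, PS, PW, QS, QW, RT, RV, RX, SW, TU, TV, TX, TY, UX, UY, VX, VY, XY
  2-simplices (10): PQS, PQW, PSW, QSW, RTX, RVX, TUX, TUY, TVY, VXY
  3-simplices (1): PQSW

Hence C_0 ≅ Z^10, C_1 ≅ Z^18, C_2 ≅ Z^10, C_3 ≅ Z^1.

∂_1: C_1 → C_0 maps an edge to its endpoints' difference, ∂[p,q] = q − p.
The 10×18 boundary matrix has rank 8 and Smith normal form diag(1,1,1,1,1,1,1,1).

The boundary map ∂_2: C_2 → C_1 maps a triangle to the signed sum of its edges. For instance
  ∂PSW = SW − PW + PS,
  ∂QSW = SW − QW + QS.
The resulting 18×10 matrix has rank 9, and its Smith normal form has invariant factors (1,1,1,1,1,1,1,1,1).

The boundary map ∂_3: C_3 → C_2 sends each 3-simplex σ to the alternating sum Σ_i (−1)^i (σ with its i-th vertex removed). For instance
  ∂PQSW = QSW − PSW + PQW − PQS.
The 10×1 boundary matrix has rank 1 and Smith normal form diag(1).

Computing H_k = (kernel of ∂_k) / (image of ∂_{k+1}):

  H_0: rank C_0 − rank ∂_1 = 10 − 8 = 2, and the invariant factors of ∂_1 are all 1, so H_0 = Z^2.
  H_1: rank ker ∂_1 − rank ∂_2 = (18 − 8) − 9 = 1, and the invariant factors of ∂_2 are all 1, so H_1 = Z.
  H_2: rank ker ∂_2 − rank ∂_3 = (10 − 9) − 1 = 0, and the invariant factors of ∂_3 are all 1, so H_2 = 0.
  H_3: rank ker ∂_3 − rank ∂_4 = (1 − 1) − 0 = 0, and there is no ∂_4, so H_3 = 0.

(K is a triangulation of the disjoint union of the cylinder S^1 x I and the 3-simplex.)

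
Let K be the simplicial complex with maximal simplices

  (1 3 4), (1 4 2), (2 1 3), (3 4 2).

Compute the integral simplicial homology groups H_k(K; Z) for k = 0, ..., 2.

H_0 ≅ Z,  H_1 = 0,  H_2 ≅ Z.

Take the total order 1 < 2 < 3 < 4 on the vertex set. Then K (dimension 2) consists of the simplices:

  0-simplices (4): [1], [2], [3], [4]
  1-simplices (6): [1,2], [1,3], [1,4], [2,3], [2,4], [3,4]
  2-simplices (4): [1,2,3], [1,2,4], [1,3,4], [2,3,4]

Hence C_0 ≅ Z^4, C_1 ≅ Z^6, C_2 ≅ Z^4.

Boundary ∂_1: C_1 → C_0 sends each edge [p,q] (with p < q) to q − p.
This gives a 4×6 integer matrix of rank 3; reducing to Smith normal form yields diagonal entries (1,1,1).

∂_2: C_2 → C_1 maps a triangle to the signed sum of its edges. For instance
  ∂[2,3,4] = [3,4] − [2,4] + [2,3],
  ∂[1,3,4] = [3,4] − [1,4] + [1,3].
This gives a 6×4 integer matrix of rank 3; reducing to Smith normal form yields diagonal entries (1,1,1).

Now H_k = ker ∂_k / im ∂_{k+1}, so:

  H_0: rank C_0 − rank ∂_1 = 4 − 3 = 1, and the invariant factors of ∂_1 are all 1, so H_0 = Z.
  H_1: rank ker ∂_1 − rank ∂_2 = (6 − 3) − 3 = 0, and the invariant factors of ∂_2 are all 1, so H_1 = 0.
  H_2: rank ker ∂_2 − rank ∂_3 = (4 − 3) − 0 = 1, and there is no ∂_3, so H_2 = Z.

(K is a triangulation of the 2-sphere S^2.)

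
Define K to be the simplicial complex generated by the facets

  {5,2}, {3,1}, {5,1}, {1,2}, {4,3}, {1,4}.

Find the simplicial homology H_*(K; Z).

Take the total order 1 < 2 < 3 < 4 < 5 on the vertex set. Then K (dimension 1) consists of the simplices:

  0-simplices (5): [1], [2], [3], [4], [5]
  1-simplices (6): [1,2], [1,3], [1,4], [1,5], [2,5], [3,4]

so the chain groups are C_0 ≅ Z^5, C_1 ≅ Z^6.

∂_1: C_1 → C_0 is given by ∂[p,q] = [q] − [p].
The 5×6 boundary matrix has rank 4 and Smith normal form diag(1,1,1,1).

Now H_k = ker ∂_k / im ∂_{k+1}, so:

  H_0: rank C_0 − rank ∂_1 = 5 − 4 = 1, and the invariant factors of ∂_1 are all 1, so H_0 = Z.
  H_1: rank ker ∂_1 − rank ∂_2 = (6 − 4) − 0 = 2, and there is no ∂_2, so H_1 = Z^2.

As a check, the Euler characteristic is 5 − 6 = -1, which agrees with 1 − 2 = -1.
(K is a triangulation of a wedge of 2 circles.)

H_0 = Z,  H_1 = Z^2.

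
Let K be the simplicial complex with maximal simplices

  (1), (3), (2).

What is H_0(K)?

Order the vertices as 1 < 2 < 3. Listing each simplex with vertices in this order, K has dimension 0 with simplices:

  0-simplices (3): [1], [2], [3]

giving chain groups C_0 ≅ Z^3.

From H_k ≅ ker(∂_k) / im(∂_{k+1}) we obtain:

  H_0: rank C_0 − rank ∂_1 = 3 − 0 = 3, and there is no ∂_1, so H_0 ≅ Z^3.

H_0 = Z^3.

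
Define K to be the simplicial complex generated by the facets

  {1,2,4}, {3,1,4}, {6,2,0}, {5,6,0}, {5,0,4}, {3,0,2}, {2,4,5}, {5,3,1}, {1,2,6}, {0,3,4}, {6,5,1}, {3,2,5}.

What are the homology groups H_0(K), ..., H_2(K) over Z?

H_0 ≅ Z,  H_1 ≅ Z_2,  H_2 = 0.

Order the vertices as 0 < 1 < 2 < 3 < 4 < 5 < 6. Listing each simplex with vertices in this order, K has dimension 2 with simplices:

  0-simplices (7): [0], [1], [2], [3], [4], [5], [6]
  1-simplices (18): [0,2], [0,3], [0,4], [0,5], [0,6], [1,2], [1,3], [1,4], [1,5], [1,6], [2,3], [2,4], [2,5], [2,6], [3,4], [3,5], [4,5], [5,6]
  2-simplices (12): [0,2,3], [0,2,6], [0,3,4], [0,4,5], [0,5,6], [1,2,4], [1,2,6], [1,3,4], [1,3,5], [1,5,6], [2,3,5], [2,4,5]

giving chain groups C_0 ≅ Z^7, C_1 ≅ Z^18, C_2 ≅ Z^12.

Boundary ∂_1: C_1 → C_0 maps an edge to its endpoints' difference, ∂[p,q] = q − p.
This gives a 7×18 integer matrix of rank 6; reducing to Smith normal form yields diagonal entries (1,1,1,1,1,1).

The boundary map ∂_2: C_2 → C_1 acts by ∂[p,q,r] = [q,r] − [p,r] + [p,q]. For instance
  ∂[0,4,5] = [4,5] − [0,5] + [0,4],
  ∂[0,5,6] = [5,6] − [0,6] + [0,5].
The resulting 18×12 matrix has rank 12, and its Smith normal form has invariant factors (1,1,1,1,1,1,1,1,1,1,1,2).

Computing H_k = (kernel of ∂_k) / (image of ∂_{k+1}):

  H_0: rank C_0 − rank ∂_1 = 7 − 6 = 1, and the invariant factors of ∂_1 are all 1, so H_0 = Z.
  H_1: rank ker ∂_1 − rank ∂_2 = (18 − 6) − 12 = 0, and ∂_2 has invariant factor 2 > 1, so H_1 = Z_2.
  H_2: rank ker ∂_2 − rank ∂_3 = (12 − 12) − 0 = 0, and there is no ∂_3, so H_2 = 0.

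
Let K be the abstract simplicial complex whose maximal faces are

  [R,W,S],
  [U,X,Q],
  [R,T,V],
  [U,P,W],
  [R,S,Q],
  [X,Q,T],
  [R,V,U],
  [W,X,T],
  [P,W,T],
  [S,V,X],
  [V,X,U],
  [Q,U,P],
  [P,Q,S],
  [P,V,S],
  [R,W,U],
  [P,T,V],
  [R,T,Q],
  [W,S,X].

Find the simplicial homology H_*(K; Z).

H_0 ≅ Z,  H_1 ≅ Z^2,  H_2 ≅ Z.

Fix the vertex order P < Q < R < S < T < U < V < W < X and write every simplex with vertices in increasing order. Then dim K = 2 and the simplices of K are:

  0-simplices (9): P, Q, R, S, T, U, V, W, X
  1-simplices (27): PQ, PS, PT, PU, PV, PW, QR, QS, QT, QU, QX, RS, RT, RU, RV, RW, SV, SW, SX, TV, TW, TX, UV, UW, UX, VX, WX
  2-simplices (18): PQS, PQU, PSV, PTV, PTW, PUW, QRS, QRT, QTX, QUX, RSW, RTV, RUV, RUW, SVX, SWX, TWX, UVX

Hence C_0 ≅ Z^9, C_1 ≅ Z^27, C_2 ≅ Z^18.

∂_1: C_1 → C_0 maps an edge to its endpoints' difference, ∂[p,q] = q − p. For instance
  ∂QT = T − Q.
As a 9×27 matrix over Z this has rank 8, with invariant factors (1,1,1,1,1,1,1,1).

Boundary ∂_2: C_2 → C_1 acts by ∂[p,q,r] = [q,r] − [p,r] + [p,q]. For instance
  ∂PUW = UW − PW + PU,
  ∂TWX = WX − TX + TW.
The 27×18 boundary matrix has rank 17 and Smith normal form diag(1,1,1,1,1,1,1,1,1,1,1,1,1,1,1,1,1).

Now H_k = ker ∂_k / im ∂_{k+1}, so:

  H_0: rank C_0 − rank ∂_1 = 9 − 8 = 1, and the invariant factors of ∂_1 are all 1, so H_0 = Z.
  H_1: rank ker ∂_1 − rank ∂_2 = (27 − 8) − 17 = 2, and the invariant factors of ∂_2 are all 1, so H_1 = Z^2.
  H_2: rank ker ∂_2 − rank ∂_3 = (18 − 17) − 0 = 1, and there is no ∂_3, so H_2 = Z.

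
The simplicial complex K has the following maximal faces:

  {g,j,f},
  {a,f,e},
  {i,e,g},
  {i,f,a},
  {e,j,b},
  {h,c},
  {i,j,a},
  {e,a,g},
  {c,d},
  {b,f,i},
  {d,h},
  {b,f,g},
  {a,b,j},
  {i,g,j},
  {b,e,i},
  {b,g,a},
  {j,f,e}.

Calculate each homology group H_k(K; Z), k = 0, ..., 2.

We work with the vertex ordering a < b < c < d < e < f < g < h < i < j. The simplices of K, each written with vertices in increasing order, are:

  0-simplices (10): a, b, c, d, e, f, g, h, i, j
  1-simplices (24): ab, ae, af, ag, ai, aj, be, bf, bg, bi, bj, cd, ch, dh, ef, eg, ei, ej, fg, fi, fj, gi, gj, ij
  2-simplices (14): abg, abj, aef, aeg, afi, aij, bei, bej, bfg, bfi, efj, egi, fgj, gij

giving chain groups C_0 ≅ Z^10, C_1 ≅ Z^24, C_2 ≅ Z^14.

Boundary ∂_1: C_1 → C_0 maps an edge to its endpoints' difference, ∂[p,q] = q − p. For instance
  ∂ij = j − i.
The resulting 10×24 matrix has rank 8, and its Smith normal form has invariant factors (1,1,1,1,1,1,1,1).

The boundary map ∂_2: C_2 → C_1 maps a triangle to the signed sum of its edges. For instance
  ∂afi = fi − ai + af,
  ∂bfi = fi − bi + bf.
The resulting 24×14 matrix has rank 13, and its Smith normal form has invariant factors (1,1,1,1,1,1,1,1,1,1,1,1,1).

Computing H_k = (kernel of ∂_k) / (image of ∂_{k+1}):

  H_0: rank C_0 − rank ∂_1 = 10 − 8 = 2, and the invariant factors of ∂_1 are all 1, so H_0 ≅ Z^2.
  H_1: rank ker ∂_1 − rank ∂_2 = (24 − 8) − 13 = 3, and the invariant factors of ∂_2 are all 1, so H_1 ≅ Z^3.
  H_2: rank ker ∂_2 − rank ∂_3 = (14 − 13) − 0 = 1, and there is no ∂_3, so H_2 ≅ Z.

As a check, the Euler characteristic is 10 − 24 + 14 = 0, which agrees with 2 − 3 + 1 = 0.

H_0 ≅ Z^2,  H_1 ≅ Z^3,  H_2 ≅ Z.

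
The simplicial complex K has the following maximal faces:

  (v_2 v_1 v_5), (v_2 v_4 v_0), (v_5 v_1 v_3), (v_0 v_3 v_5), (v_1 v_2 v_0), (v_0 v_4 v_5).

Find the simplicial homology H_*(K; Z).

We work with the vertex ordering v_0 < v_1 < v_2 < v_3 < v_4 < v_5. The simplices of K, each written with vertices in increasing order, are:

  0-simplices (6): [v_0], [v_1], [v_2], [v_3], [v_4], [v_5]
  1-simplices (12): [v_0,v_1], [v_0,v_2], [v_0,v_3], [v_0,v_4], [v_0,v_5], [v_1,v_2], [v_1,v_3], [v_1,v_5], [v_2,v_4], [v_2,v_5], [v_3,v_5], [v_4,v_5]
  2-simplices (6): [v_0,v_1,v_2], [v_0,v_2,v_4], [v_0,v_3,v_5], [v_0,v_4,v_5], [v_1,v_2,v_5], [v_1,v_3,v_5]

Hence C_0 ≅ Z^6, C_1 ≅ Z^12, C_2 ≅ Z^6.

∂_1: C_1 → C_0 maps an edge to its endpoints' difference, ∂[p,q] = q − p. For instance
  ∂[v_0,v_4] = [v_4] − [v_0].
This gives a 6×12 integer matrix of rank 5; reducing to Smith normal form yields diagonal entries (1,1,1,1,1).

∂_2: C_2 → C_1 maps a triangle to the signed sum of its edges. For instance
  ∂[v_1,v_3,v_5] = [v_3,v_5] − [v_1,v_5] + [v_1,v_3],
  ∂[v_0,v_2,v_4] = [v_2,v_4] − [v_0,v_4] + [v_0,v_2].
The 12×6 boundary matrix has rank 6 and Smith normal form diag(1,1,1,1,1,1).

Reading off H_k = ker ∂_k / im ∂_{k+1}:

  H_0: rank C_0 − rank ∂_1 = 6 − 5 = 1, and the invariant factors of ∂_1 are all 1, so H_0 = Z.
  H_1: rank ker ∂_1 − rank ∂_2 = (12 − 5) − 6 = 1, and the invariant factors of ∂_2 are all 1, so H_1 = Z.
  H_2: rank ker ∂_2 − rank ∂_3 = (6 − 6) − 0 = 0, and there is no ∂_3, so H_2 = 0.

H_0 ≅ Z,  H_1 ≅ Z,  H_2 = 0.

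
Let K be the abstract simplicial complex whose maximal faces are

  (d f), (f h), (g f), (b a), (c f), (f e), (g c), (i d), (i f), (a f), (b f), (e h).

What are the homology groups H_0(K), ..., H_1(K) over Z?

H_0 = Z,  H_1 = Z^4.

We work with the vertex ordering a < b < c < d < e < f < g < h < i. The simplices of K, each written with vertices in increasing order, are:

  0-simplices (9): a, b, c, d, e, f, g, h, i
  1-simplices (12): ab, af, bf, cf, cg, df, di, ef, eh, fg, fh, fi

Hence C_0 ≅ Z^9, C_1 ≅ Z^12.

∂_1: C_1 → C_0 sends each edge [p,q] (with p < q) to q − p. For instance
  ∂df = f − d.
As a 9×12 matrix over Z this has rank 8, with invariant factors (1,1,1,1,1,1,1,1).

Now H_k = ker ∂_k / im ∂_{k+1}, so:

  H_0: rank C_0 − rank ∂_1 = 9 − 8 = 1, and the invariant factors of ∂_1 are all 1, so H_0 ≅ Z.
  H_1: rank ker ∂_1 − rank ∂_2 = (12 − 8) − 0 = 4, and there is no ∂_2, so H_1 ≅ Z^4.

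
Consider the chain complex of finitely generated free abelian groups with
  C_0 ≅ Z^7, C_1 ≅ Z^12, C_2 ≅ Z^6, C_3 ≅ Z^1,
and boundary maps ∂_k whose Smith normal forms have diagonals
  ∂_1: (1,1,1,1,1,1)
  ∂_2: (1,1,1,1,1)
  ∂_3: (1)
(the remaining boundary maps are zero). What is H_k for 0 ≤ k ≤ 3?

H_0: b_0 = 7 − 0 − 6 = 1; torsion from ∂_1 factors > 1: none. So H_0 = Z.
H_1: b_1 = 12 − 6 − 5 = 1; torsion from ∂_2 factors > 1: none. So H_1 = Z.
H_2: b_2 = 6 − 5 − 1 = 0; torsion from ∂_3 factors > 1: none. So H_2 = 0.
H_3: b_3 = 1 − 1 − 0 = 0; torsion from ∂_4 factors > 1: none. So H_3 = 0.

H_0 = Z,  H_1 = Z,  H_2 = 0,  H_3 = 0.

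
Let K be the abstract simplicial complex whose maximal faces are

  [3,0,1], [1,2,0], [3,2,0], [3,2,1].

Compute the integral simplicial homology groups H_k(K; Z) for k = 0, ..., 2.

K has 4 vertices, 6 edges, 4 triangles.
rank ∂_0 = 0, rank ∂_1 = 3 ⇒ b_0 = 4 − 0 − 3 = 1; all invariant factors of ∂_1 are 1 so no torsion. So H_0 = Z.
rank ∂_1 = 3, rank ∂_2 = 3 ⇒ b_1 = 6 − 3 − 3 = 0; all invariant factors of ∂_2 are 1 so no torsion. So H_1 = 0.
rank ∂_2 = 3, rank ∂_3 = 0 ⇒ b_2 = 4 − 3 − 0 = 1. So H_2 = Z.

H_0 = Z,  H_1 = 0,  H_2 = Z.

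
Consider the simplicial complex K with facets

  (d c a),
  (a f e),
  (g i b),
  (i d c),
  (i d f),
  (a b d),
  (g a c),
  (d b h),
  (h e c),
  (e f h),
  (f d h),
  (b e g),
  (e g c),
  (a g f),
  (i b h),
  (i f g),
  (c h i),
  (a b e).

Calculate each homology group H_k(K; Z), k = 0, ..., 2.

H_0 = Z,  H_1 = Z × Z/2,  H_2 = 0.

K has 9 vertices, 27 edges, 18 triangles.
rank ∂_0 = 0, rank ∂_1 = 8 ⇒ b_0 = 9 − 0 − 8 = 1; all invariant factors of ∂_1 are 1 so no torsion. So H_0 = Z.
rank ∂_1 = 8, rank ∂_2 = 18 ⇒ b_1 = 27 − 8 − 18 = 1; ∂_2 has invariant factor(s) [2] giving torsion. So H_1 = Z × Z/2.
rank ∂_2 = 18, rank ∂_3 = 0 ⇒ b_2 = 18 − 18 − 0 = 0. So H_2 = 0.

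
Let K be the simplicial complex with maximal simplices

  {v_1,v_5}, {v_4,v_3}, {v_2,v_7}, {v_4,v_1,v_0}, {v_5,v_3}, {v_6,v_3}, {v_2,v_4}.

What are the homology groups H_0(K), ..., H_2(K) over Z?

Take the total order v_0 < v_1 < v_2 < v_3 < v_4 < v_5 < v_6 < v_7 on the vertex set. Then K (dimension 2) consists of the simplices:

  0-simplices (8): [v_0], [v_1], [v_2], [v_3], [v_4], [v_5], [v_6], [v_7]
  1-simplices (9): [v_0,v_1], [v_0,v_4], [v_1,v_4], [v_1,v_5], [v_2,v_4], [v_2,v_7], [v_3,v_4], [v_3,v_5], [v_3,v_6]
  2-simplices (1): [v_0,v_1,v_4]

Hence C_0 ≅ Z^8, C_1 ≅ Z^9, C_2 ≅ Z^1.

Boundary ∂_1: C_1 → C_0 is given by ∂[p,q] = [q] − [p]. For instance
  ∂[v_2,v_7] = [v_7] − [v_2].
As a 8×9 matrix over Z this has rank 7, with invariant factors (1,1,1,1,1,1,1).

Boundary ∂_2: C_2 → C_1 sends each 2-simplex [p,q,r] to [q,r] − [p,r] + [p,q]. For instance
  ∂[v_0,v_1,v_4] = [v_1,v_4] − [v_0,v_4] + [v_0,v_1].
This gives a 9×1 integer matrix of rank 1; reducing to Smith normal form yields diagonal entries (1).

From H_k ≅ ker(∂_k) / im(∂_{k+1}) we obtain:

  H_0: rank C_0 − rank ∂_1 = 8 − 7 = 1, and the invariant factors of ∂_1 are all 1, so H_0 = Z.
  H_1: rank ker ∂_1 − rank ∂_2 = (9 − 7) − 1 = 1, and the invariant factors of ∂_2 are all 1, so H_1 = Z.
  H_2: rank ker ∂_2 − rank ∂_3 = (1 − 1) − 0 = 0, and there is no ∂_3, so H_2 = 0.

H_0 ≅ Z,  H_1 ≅ Z,  H_2 = 0.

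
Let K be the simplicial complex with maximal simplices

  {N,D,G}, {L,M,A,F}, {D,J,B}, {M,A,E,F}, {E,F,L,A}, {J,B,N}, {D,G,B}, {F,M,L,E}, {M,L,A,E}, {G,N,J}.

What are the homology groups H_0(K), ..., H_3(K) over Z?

H_0 = Z^2,  H_1 = Z,  H_2 = 0,  H_3 = Z.

Fix the vertex order A < B < D < E < F < G < J < L < M < N and write every simplex with vertices in increasing order. Then dim K = 3 and the simplices of K are:

  0-simplices (10): A, B, D, E, F, G, J, L, M, N
  1-simplices (20): AE, AF, AL, AM, BD, BG, BJ, BN, DG, DJ, DN, EF, EL, EM, FL, FM, GJ, GN, JN, LM
  2-simplices (15): AEF, AEL, AEM, AFL, AFM, ALM, BDG, BDJ, BJN, DGN, EFL, EFM, ELM, FLM, GJN
  3-simplices (5): AEFL, AEFM, AELM, AFLM, EFLM

giving chain groups C_0 ≅ Z^10, C_1 ≅ Z^20, C_2 ≅ Z^15, C_3 ≅ Z^5.

Boundary ∂_1: C_1 → C_0 is given by ∂[p,q] = [q] − [p]. For instance
  ∂EL = L − E.
As a 10×20 matrix over Z this has rank 8, with invariant factors (1,1,1,1,1,1,1,1).

The boundary map ∂_2: C_2 → C_1 acts by ∂[p,q,r] = [q,r] − [p,r] + [p,q]. For instance
  ∂BJN = JN − BN + BJ,
  ∂FLM = LM − FM + FL.
This gives a 20×15 integer matrix of rank 11; reducing to Smith normal form yields diagonal entries (1,1,1,1,1,1,1,1,1,1,1).

The boundary map ∂_3: C_3 → C_2 sends each 3-simplex σ to the alternating sum Σ_i (−1)^i (σ with its i-th vertex removed). For instance
  ∂AELM = ELM − ALM + AEM − AEL,
  ∂EFLM = FLM − ELM + EFM − EFL.
This gives a 15×5 integer matrix of rank 4; reducing to Smith normal form yields diagonal entries (1,1,1,1).

Now H_k = ker ∂_k / im ∂_{k+1}, so:

  H_0: rank C_0 − rank ∂_1 = 10 − 8 = 2, and the invariant factors of ∂_1 are all 1, so H_0 ≅ Z^2.
  H_1: rank ker ∂_1 − rank ∂_2 = (20 − 8) − 11 = 1, and the invariant factors of ∂_2 are all 1, so H_1 ≅ Z.
  H_2: rank ker ∂_2 − rank ∂_3 = (15 − 11) − 4 = 0, and the invariant factors of ∂_3 are all 1, so H_2 ≅ 0.
  H_3: rank ker ∂_3 − rank ∂_4 = (5 − 4) − 0 = 1, and there is no ∂_4, so H_3 ≅ Z.

As a check, the Euler characteristic is 10 − 20 + 15 − 5 = 0, which agrees with 2 − 1 + 0 − 1 = 0.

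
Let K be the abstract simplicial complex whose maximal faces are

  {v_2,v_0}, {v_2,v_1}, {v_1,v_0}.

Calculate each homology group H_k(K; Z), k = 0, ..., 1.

H_0 ≅ Z,  H_1 ≅ Z.

Order the vertices as v_0 < v_1 < v_2. Listing each simplex with vertices in this order, K has dimension 1 with simplices:

  0-simplices (3): [v_0], [v_1], [v_2]
  1-simplices (3): [v_0,v_1], [v_0,v_2], [v_1,v_2]

so the chain groups are C_0 ≅ Z^3, C_1 ≅ Z^3.

∂_1: C_1 → C_0 sends each edge [p,q] (with p < q) to q − p. For instance
  ∂[v_0,v_1] = [v_1] − [v_0].
As a 3×3 matrix over Z this has rank 2, with invariant factors (1,1).

Computing H_k = (kernel of ∂_k) / (image of ∂_{k+1}):

  H_0: rank C_0 − rank ∂_1 = 3 − 2 = 1, and the invariant factors of ∂_1 are all 1, so H_0 ≅ Z.
  H_1: rank ker ∂_1 − rank ∂_2 = (3 − 2) − 0 = 1, and there is no ∂_2, so H_1 ≅ Z.

As a check, the Euler characteristic is 3 − 3 = 0, which agrees with 1 − 1 = 0.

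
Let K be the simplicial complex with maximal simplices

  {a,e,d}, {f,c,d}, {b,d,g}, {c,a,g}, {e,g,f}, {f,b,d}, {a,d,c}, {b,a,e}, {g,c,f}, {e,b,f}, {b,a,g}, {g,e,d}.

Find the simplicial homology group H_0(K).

Order the vertices as a < b < c < d < e < f < g. Listing each simplex with vertices in this order, K has dimension 2 with simplices:

  0-simplices (7): a, b, c, d, e, f, g
  1-simplices (18): ab, ac, ad, ae, ag, bd, be, bf, bg, cd, cf, cg, de, df, dg, ef, eg, fg
  2-simplices (12): abe, abg, acd, acg, ade, bdf, bdg, bef, cdf, cfg, deg, efg

giving chain groups C_0 ≅ Z^7, C_1 ≅ Z^18, C_2 ≅ Z^12.

∂_1: C_1 → C_0 sends each edge [p,q] (with p < q) to q − p. For instance
  ∂dg = g − d.
The 7×18 boundary matrix has rank 6 and Smith normal form diag(1,1,1,1,1,1).

The boundary map ∂_2: C_2 → C_1 sends each 2-simplex [p,q,r] to [q,r] − [p,r] + [p,q]. For instance
  ∂ade = de − ae + ad,
  ∂bdg = dg − bg + bd.
The resulting 18×12 matrix has rank 12, and its Smith normal form has invariant factors (1,1,1,1,1,1,1,1,1,1,1,2).

From H_k ≅ ker(∂_k) / im(∂_{k+1}) we obtain:

  H_0: rank C_0 − rank ∂_1 = 7 − 6 = 1, and the invariant factors of ∂_1 are all 1, so H_0 ≅ Z.

H_0 ≅ Z.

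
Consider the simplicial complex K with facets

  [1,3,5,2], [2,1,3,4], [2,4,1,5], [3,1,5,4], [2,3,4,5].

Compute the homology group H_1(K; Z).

Take the total order 1 < 2 < 3 < 4 < 5 on the vertex set. Then K (dimension 3) consists of the simplices:

  0-simplices (5): [1], [2], [3], [4], [5]
  1-simplices (10): [1,2], [1,3], [1,4], [1,5], [2,3], [2,4], [2,5], [3,4], [3,5], [4,5]
  2-simplices (10): [1,2,3], [1,2,4], [1,2,5], [1,3,4], [1,3,5], [1,4,5], [2,3,4], [2,3,5], [2,4,5], [3,4,5]
  3-simplices (5): [1,2,3,4], [1,2,3,5], [1,2,4,5], [1,3,4,5], [2,3,4,5]

giving chain groups C_0 ≅ Z^5, C_1 ≅ Z^10, C_2 ≅ Z^10, C_3 ≅ Z^5.

∂_1: C_1 → C_0 is given by ∂[p,q] = [q] − [p]. For instance
  ∂[2,4] = [4] − [2].
As a 5×10 matrix over Z this has rank 4, with invariant factors (1,1,1,1).

∂_2: C_2 → C_1 acts by ∂[p,q,r] = [q,r] − [p,r] + [p,q]. For instance
  ∂[2,4,5] = [4,5] − [2,5] + [2,4],
  ∂[1,4,5] = [4,5] − [1,5] + [1,4].
This gives a 10×10 integer matrix of rank 6; reducing to Smith normal form yields diagonal entries (1,1,1,1,1,1).

∂_3: C_3 → C_2 sends each 3-simplex σ to the alternating sum Σ_i (−1)^i (σ with its i-th vertex removed). For instance
  ∂[2,3,4,5] = [3,4,5] − [2,4,5] + [2,3,5] − [2,3,4],
  ∂[1,2,3,4] = [2,3,4] − [1,3,4] + [1,2,4] − [1,2,3].
As a 10×5 matrix over Z this has rank 4, with invariant factors (1,1,1,1).

From H_k ≅ ker(∂_k) / im(∂_{k+1}) we obtain:

  H_1: rank ker ∂_1 − rank ∂_2 = (10 − 4) − 6 = 0, and the invariant factors of ∂_2 are all 1, so H_1 = 0.

H_1 = 0.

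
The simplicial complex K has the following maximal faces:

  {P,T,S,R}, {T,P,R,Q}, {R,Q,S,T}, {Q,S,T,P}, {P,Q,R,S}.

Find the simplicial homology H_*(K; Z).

We work with the vertex ordering P < Q < R < S < T. The simplices of K, each written with vertices in increasing order, are:

  0-simplices (5): P, Q, R, S, T
  1-simplices (10): PQ, PR, PS, PT, QR, QS, QT, RS, RT, ST
  2-simplices (10): PQR, PQS, PQT, PRS, PRT, PST, QRS, QRT, QST, RST
  3-simplices (5): PQRS, PQRT, PQST, PRST, QRST

so the chain groups are C_0 ≅ Z^5, C_1 ≅ Z^10, C_2 ≅ Z^10, C_3 ≅ Z^5.

Boundary ∂_1: C_1 → C_0 sends each edge [p,q] (with p < q) to q − p.
This gives a 5×10 integer matrix of rank 4; reducing to Smith normal form yields diagonal entries (1,1,1,1).

The boundary map ∂_2: C_2 → C_1 maps a triangle to the signed sum of its edges. For instance
  ∂PQT = QT − PT + PQ,
  ∂RST = ST − RT + RS.
The resulting 10×10 matrix has rank 6, and its Smith normal form has invariant factors (1,1,1,1,1,1).

The boundary map ∂_3: C_3 → C_2 sends each 3-simplex σ to the alternating sum Σ_i (−1)^i (σ with its i-th vertex removed). For instance
  ∂PQRT = QRT − PRT + PQT − PQR,
  ∂QRST = RST − QST + QRT − QRS.
As a 10×5 matrix over Z this has rank 4, with invariant factors (1,1,1,1).

Now H_k = ker ∂_k / im ∂_{k+1}, so:

  H_0: rank C_0 − rank ∂_1 = 5 − 4 = 1, and the invariant factors of ∂_1 are all 1, so H_0 = Z.
  H_1: rank ker ∂_1 − rank ∂_2 = (10 − 4) − 6 = 0, and the invariant factors of ∂_2 are all 1, so H_1 = 0.
  H_2: rank ker ∂_2 − rank ∂_3 = (10 − 6) − 4 = 0, and the invariant factors of ∂_3 are all 1, so H_2 = 0.
  H_3: rank ker ∂_3 − rank ∂_4 = (5 − 4) − 0 = 1, and there is no ∂_4, so H_3 = Z.

(K is a triangulation of the 3-sphere S^3.)

H_0 = Z,  H_1 = 0,  H_2 = 0,  H_3 = Z.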